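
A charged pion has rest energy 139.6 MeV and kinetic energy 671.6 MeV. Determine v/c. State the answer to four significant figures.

K = (γ−1)mc², so γ = 1 + 671.6/139.6 = 5.8109.
Then v/c = √(1 − γ⁻²) = √(1 − 0.0296151) = √0.9703849 = 0.9851.

0.9851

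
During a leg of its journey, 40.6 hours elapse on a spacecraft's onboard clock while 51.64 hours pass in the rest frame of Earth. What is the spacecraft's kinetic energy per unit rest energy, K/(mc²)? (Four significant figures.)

0.2719

γ = Δt/Δτ = 51.64/40.6 = 1.27192.
Since K = (γ−1)mc², K/(mc²) = 1.27192 − 1 = 0.2719.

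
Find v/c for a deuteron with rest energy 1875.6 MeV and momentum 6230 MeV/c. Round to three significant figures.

0.958

βγ = pc/(mc²) = 6230/1875.6 = 3.3216.
Since γ² = 1 + (βγ)² = 12.033, γ = √12.033 = 3.46886, and β = (βγ)/γ = 3.3216/3.46886 = 0.958.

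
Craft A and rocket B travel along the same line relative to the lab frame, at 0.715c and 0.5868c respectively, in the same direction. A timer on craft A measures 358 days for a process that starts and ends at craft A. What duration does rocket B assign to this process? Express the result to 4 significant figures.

367.1 days

The velocity of craft A relative to rocket B is (0.715 − 0.5868)c / (1 − 0.715×0.5868) = 0.22087c; relative speed 0.22087c.
γ for this relative speed: γ = 1/√(1 − 0.0487836) = 1.0253.
Craft A's interval is proper; time dilation gives Δt_B = γΔτ = 1.0253 × 358 days = 367.1 days.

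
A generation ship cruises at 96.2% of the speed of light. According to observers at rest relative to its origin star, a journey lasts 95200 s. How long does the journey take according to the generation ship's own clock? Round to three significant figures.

26000 s

γ = 1/√(1 − β²) = 1/√(1 − 0.925444) = 1/√0.074556 = 1/0.273049 = 3.6623.
The moving clock records proper time: Δτ = Δt/γ = 95200/3.6623 = 26000 s.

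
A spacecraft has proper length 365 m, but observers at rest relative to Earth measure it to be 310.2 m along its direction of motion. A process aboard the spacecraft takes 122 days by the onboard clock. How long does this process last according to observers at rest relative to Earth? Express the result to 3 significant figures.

From L = L₀/γ: γ = 365/310.2 = 1.17666.
The same γ dilates the second interval: 1.17666 × 122 days = 144 days.

144 days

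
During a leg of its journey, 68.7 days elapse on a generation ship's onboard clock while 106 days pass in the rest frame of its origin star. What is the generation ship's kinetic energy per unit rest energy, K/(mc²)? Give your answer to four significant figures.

γ = Δt/Δτ = 106/68.7 = 1.54294.
Since K = (γ−1)mc², K/(mc²) = 1.54294 − 1 = 0.5429.

0.5429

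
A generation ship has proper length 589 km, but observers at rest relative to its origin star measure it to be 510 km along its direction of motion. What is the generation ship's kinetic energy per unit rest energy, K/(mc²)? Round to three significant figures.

γ = L₀/L = 589/510 = 1.1549.
K/(mc²) = γ − 1 = 1.1549 − 1 = 0.155.

0.155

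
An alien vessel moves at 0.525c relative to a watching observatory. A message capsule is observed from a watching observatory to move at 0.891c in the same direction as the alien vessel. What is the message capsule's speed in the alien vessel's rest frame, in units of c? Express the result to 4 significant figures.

0.6877c

Transform to the alien vessel's frame: u' = (u − v)/(1 − uv/c²).
u' = (0.891 − 0.525)/(1 − 0.891×0.525) = 0.366/0.532225 = 0.68768.
Speed in the alien vessel's frame: 0.6877c (in the same direction).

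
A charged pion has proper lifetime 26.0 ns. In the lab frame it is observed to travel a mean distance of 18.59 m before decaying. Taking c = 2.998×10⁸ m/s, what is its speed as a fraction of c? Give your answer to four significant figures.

Let x = d/(cτ) = 18.59 m / (2.998×10⁸ m/s × 2.600×10^-8 s) = 2.3849. Since d = βγcτ, x = βγ = β/√(1−β²).
Solving: β² = x²/(1+x²) = 5.68775/6.68775 = 0.850473, so β = 0.9222.

0.9222c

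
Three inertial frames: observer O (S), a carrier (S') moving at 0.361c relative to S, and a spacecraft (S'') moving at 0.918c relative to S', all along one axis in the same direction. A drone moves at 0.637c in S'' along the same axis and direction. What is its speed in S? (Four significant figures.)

0.9911c

Compose velocities in two stages. Stage 1 (into S'): u₁ = (0.637+0.918)/(1+0.637×0.918) = 0.98122.
Stage 2 (into S): u = (0.98122+0.361)/(1+0.98122×0.361) = 0.99114, so the speed is 0.9911c.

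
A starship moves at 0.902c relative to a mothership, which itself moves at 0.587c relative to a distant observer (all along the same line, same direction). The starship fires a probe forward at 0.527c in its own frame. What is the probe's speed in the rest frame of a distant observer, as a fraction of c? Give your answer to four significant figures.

0.9917c

First combine the probe and starship (S''→S'): u₁ = (0.527 + 0.902)/(1 + 0.527×0.902) = 1.429/1.475354 = 0.96858.
Then combine with the mothership (S'→S): u = (0.96858 + 0.587)/(1 + 0.96858×0.587) = 1.55558/1.56855646 = 0.99173.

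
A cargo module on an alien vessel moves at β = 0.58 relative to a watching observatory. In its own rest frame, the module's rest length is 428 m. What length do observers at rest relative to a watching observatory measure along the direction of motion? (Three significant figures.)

γ = 1/√(1 − β²) = 1/√(1 − 0.3364) = 1/√0.6636 = 1/0.814616 = 1.2276.
Along the direction of motion the measured length is L₀/γ = 428/1.2276 = 349 m.

349 m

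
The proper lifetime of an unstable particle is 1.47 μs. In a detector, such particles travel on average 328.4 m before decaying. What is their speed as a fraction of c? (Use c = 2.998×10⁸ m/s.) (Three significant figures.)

d = βγcτ ⇒ βγ = d/(cτ) = 328.4 m / (440.706 m) = 0.74517.
β = (βγ)/√(1+(βγ)²) = 0.74517/√1.555278 = 0.598.

0.598c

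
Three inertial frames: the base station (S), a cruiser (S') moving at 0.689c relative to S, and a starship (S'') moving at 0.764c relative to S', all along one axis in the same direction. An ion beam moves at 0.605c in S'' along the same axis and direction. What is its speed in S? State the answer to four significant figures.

0.9879c

Compose velocities in two stages. Stage 1 (into S'): u₁ = (0.605+0.764)/(1+0.605×0.764) = 0.93625.
Stage 2 (into S): u = (0.93625+0.689)/(1+0.93625×0.689) = 0.98795, so the speed is 0.9879c.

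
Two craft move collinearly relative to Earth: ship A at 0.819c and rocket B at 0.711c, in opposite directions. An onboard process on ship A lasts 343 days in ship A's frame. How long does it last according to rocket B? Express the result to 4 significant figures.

1345 days

The velocity of ship A relative to rocket B is (0.819 + 0.711)c / (1 + 0.819×0.711) = 0.96694c; relative speed 0.96694c.
γ for this relative speed: γ = 1/√(1 − 0.934973) = 3.9215.
Ship A's interval is proper; time dilation gives Δt_B = γΔτ = 3.9215 × 343 days = 1345 days.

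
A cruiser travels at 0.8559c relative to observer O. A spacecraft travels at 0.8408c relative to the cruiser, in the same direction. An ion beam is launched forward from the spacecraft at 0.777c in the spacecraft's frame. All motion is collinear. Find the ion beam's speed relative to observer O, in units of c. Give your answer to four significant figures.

Compose velocities in two stages. Stage 1 (into S'): u₁ = (0.777+0.8408)/(1+0.777×0.8408) = 0.97853.
Stage 2 (into S): u = (0.97853+0.8559)/(1+0.97853×0.8559) = 0.99832, so the speed is 0.9983c.

0.9983c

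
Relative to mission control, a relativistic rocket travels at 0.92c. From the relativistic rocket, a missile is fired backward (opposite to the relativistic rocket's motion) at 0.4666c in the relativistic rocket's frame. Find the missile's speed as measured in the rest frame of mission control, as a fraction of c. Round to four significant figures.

In units of c, u = (u' + v)/(1 + u'v) with u' = −0.4666 and v = 0.92.
Numerator: −0.4666 + 0.92 = 0.4534. Denominator: 1 + (−0.4666)(0.92) = 0.570728.
u = 0.4534/0.570728 = 0.79442, so the speed is 0.7944c.

0.7944c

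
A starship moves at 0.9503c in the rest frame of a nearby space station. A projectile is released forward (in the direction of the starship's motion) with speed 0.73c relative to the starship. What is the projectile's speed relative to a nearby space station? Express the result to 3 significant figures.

0.992c

In units of c, u = (u' + v)/(1 + u'v) with u' = 0.73 and v = 0.9503.
Numerator: 0.73 + 0.9503 = 1.6803. Denominator: 1 + (0.73)(0.9503) = 1.693719.
u = 1.6803/1.693719 = 0.99208, so the speed is 0.992c.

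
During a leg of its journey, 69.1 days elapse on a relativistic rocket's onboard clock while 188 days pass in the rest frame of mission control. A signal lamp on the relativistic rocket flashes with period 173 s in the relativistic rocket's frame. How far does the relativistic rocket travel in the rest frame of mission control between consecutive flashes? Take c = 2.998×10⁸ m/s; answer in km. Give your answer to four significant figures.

1.312×10^8 km

γ = Δt/Δτ = 188/69.1 = 2.72069.
β = √(1 − 1/γ²) = 0.93. Lab-frame period = γτ = 2.72069×173 s = 470.68 s. Distance = βc × γτ = 0.93 × 2.998×10⁸ m/s × 470.68 s = 1.3123×10^11 m = 1.312×10^8 km.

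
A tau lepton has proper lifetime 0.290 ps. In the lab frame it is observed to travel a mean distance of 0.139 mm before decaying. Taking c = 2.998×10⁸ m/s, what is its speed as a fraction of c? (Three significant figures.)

d = βγcτ ⇒ βγ = d/(cτ) = 1.390×10^-4 m / (8.6942×10^-5 m) = 1.5988.
β = (βγ)/√(1+(βγ)²) = 1.5988/√3.55616 = 0.848.

0.848c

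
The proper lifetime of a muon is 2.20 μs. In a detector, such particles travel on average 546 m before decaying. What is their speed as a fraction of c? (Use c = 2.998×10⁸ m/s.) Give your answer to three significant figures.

Lab distance = (lab lifetime)·v = γτ·βc, so βγ = d/(cτ) = 546.0/(2.998×10⁸ × 2.200×10^-6) = 0.82782.
With βγ = 0.82782: γ² = 1 + (βγ)² = 1.685286, and β = (βγ)/γ = 0.82782/1.29819 = 0.638.

0.638c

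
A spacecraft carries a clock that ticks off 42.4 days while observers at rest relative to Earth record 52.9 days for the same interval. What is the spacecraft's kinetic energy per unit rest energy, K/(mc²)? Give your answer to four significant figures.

The time-dilation ratio gives γ = 52.9/42.4 = 1.24764.
Since K = (γ−1)mc², K/(mc²) = 1.24764 − 1 = 0.2476.

0.2476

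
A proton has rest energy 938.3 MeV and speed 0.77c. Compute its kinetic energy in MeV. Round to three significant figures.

With β = 0.77, γ = 1/√(1 − 0.77²) = 1/√0.4071 = 1.56729.
Kinetic energy: K = (γ − 1)mc² = (1.56729 − 1) × 938.3 MeV = 0.56729 × 938.3 = 532 MeV.

532 MeV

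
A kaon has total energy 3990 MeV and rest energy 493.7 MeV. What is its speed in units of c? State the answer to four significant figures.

0.9923c

γ = E/(mc²) = 3990/493.7 = 8.0818.
β = √(1 − 1/γ²) = √(1 − 0.0153103) = √0.9846897 = 0.9923.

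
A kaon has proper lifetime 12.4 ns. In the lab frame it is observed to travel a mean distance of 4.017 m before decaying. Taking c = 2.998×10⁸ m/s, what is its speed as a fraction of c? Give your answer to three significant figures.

Lab distance = (lab lifetime)·v = γτ·βc, so βγ = d/(cτ) = 4.017/(2.998×10⁸ × 1.240×10^-8) = 1.0806.
With βγ = 1.0806: γ² = 1 + (βγ)² = 2.1677, and β = (βγ)/γ = 1.0806/1.47231 = 0.734.

0.734c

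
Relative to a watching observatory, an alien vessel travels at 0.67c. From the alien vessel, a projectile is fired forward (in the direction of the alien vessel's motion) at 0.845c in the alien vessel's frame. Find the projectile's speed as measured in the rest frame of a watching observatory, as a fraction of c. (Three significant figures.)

In units of c, u = (u' + v)/(1 + u'v) with u' = 0.845 and v = 0.67.
Numerator: 0.845 + 0.67 = 1.515. Denominator: 1 + (0.845)(0.67) = 1.56615.
u = 1.515/1.56615 = 0.96734, so the speed is 0.967c.

0.967c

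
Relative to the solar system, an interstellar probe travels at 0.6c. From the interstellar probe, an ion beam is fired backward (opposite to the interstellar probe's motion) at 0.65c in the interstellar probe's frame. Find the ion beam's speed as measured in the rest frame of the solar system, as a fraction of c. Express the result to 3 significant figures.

0.0820c

In units of c, u = (u' + v)/(1 + u'v) with u' = −0.65 and v = 0.6.
Numerator: −0.65 + 0.6 = −0.05. Denominator: 1 + (−0.65)(0.6) = 0.61.
u = −0.05/0.61 = −0.081967, so the speed is 0.0820c.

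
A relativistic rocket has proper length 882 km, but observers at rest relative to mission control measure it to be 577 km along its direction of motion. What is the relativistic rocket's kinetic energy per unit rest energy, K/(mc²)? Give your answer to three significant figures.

0.529

From L = L₀/γ: γ = 882/577 = 1.5286.
Since K = (γ−1)mc², K/(mc²) = 1.5286 − 1 = 0.529.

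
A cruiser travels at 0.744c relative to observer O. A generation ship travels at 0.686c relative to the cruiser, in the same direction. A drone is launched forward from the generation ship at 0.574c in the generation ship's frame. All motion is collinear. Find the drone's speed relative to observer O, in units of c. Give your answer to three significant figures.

Compose velocities in two stages. Stage 1 (into S'): u₁ = (0.574+0.686)/(1+0.574×0.686) = 0.90403.
Stage 2 (into S): u = (0.90403+0.744)/(1+0.90403×0.744) = 0.98531, so the speed is 0.985c.

0.985c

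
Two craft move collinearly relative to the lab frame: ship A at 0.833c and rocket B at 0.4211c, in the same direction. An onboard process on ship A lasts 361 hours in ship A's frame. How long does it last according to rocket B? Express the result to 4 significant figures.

The velocity of ship A relative to rocket B is (0.833 − 0.4211)c / (1 − 0.833×0.4211) = 0.63445c; relative speed 0.63445c.
At |u| = 0.63445c, γ = (1 − 0.402527)^(−1/2) = 1.2937.
The clock on ship A records proper time, so rocket B measures Δt = γΔτ = 1.2937 × 361 = 467.0 hours.

467.0 hours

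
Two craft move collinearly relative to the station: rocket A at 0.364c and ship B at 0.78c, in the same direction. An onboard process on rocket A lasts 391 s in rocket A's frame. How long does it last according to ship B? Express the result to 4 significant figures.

Transform rocket A's velocity into ship B's frame: (0.364 − 0.78)/(1 − 0.364·0.78) = −0.416/0.71608, so the relative speed is 0.58094c.
γ for this relative speed: γ = 1/√(1 − 0.337491) = 1.2286.
Rocket A's interval is proper; time dilation gives Δt_B = γΔτ = 1.2286 × 391 s = 480.4 s.

480.4 s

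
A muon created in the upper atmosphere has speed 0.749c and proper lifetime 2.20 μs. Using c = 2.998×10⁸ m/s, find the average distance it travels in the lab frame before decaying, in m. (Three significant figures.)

746 m

γ = 1/√(1 − β²) = 1/√(1 − 0.561001) = 1/√0.438999 = 1/0.66257 = 1.5093.
Lab-frame lifetime: Δt = γτ = 1.5093 × 2.20 μs = 3.3205 μs.
Distance: d = vΔt = 0.749 × 2.998×10⁸ m/s × 3.3205×10^-6 s = 746 m.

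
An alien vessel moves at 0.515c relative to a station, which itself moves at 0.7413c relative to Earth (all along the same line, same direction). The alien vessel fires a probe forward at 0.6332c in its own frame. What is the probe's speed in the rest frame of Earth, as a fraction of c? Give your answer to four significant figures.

First combine the probe and alien vessel (S''→S'): u₁ = (0.6332 + 0.515)/(1 + 0.6332×0.515) = 1.1482/1.326098 = 0.86585.
Then combine with the station (S'→S): u = (0.86585 + 0.7413)/(1 + 0.86585×0.7413) = 1.60715/1.641854605 = 0.97886.

0.9789c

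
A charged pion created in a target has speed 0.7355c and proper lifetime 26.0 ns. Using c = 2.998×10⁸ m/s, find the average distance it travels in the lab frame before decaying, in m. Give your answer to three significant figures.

Lorentz factor: γ = (1 − 0.54096025)^(−1/2) = 1.476.
Lab-frame lifetime: Δt = γτ = 1.476 × 26.0 ns = 38.376 ns.
Distance: d = vΔt = 0.7355 × 2.998×10⁸ m/s × 3.8376×10^-8 s = 8.46 m.

8.46 m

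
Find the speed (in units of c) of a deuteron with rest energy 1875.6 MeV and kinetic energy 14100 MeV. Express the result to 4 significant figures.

0.9931c

K = (γ−1)mc², so γ = 1 + 14100/1875.6 = 8.5176.
Then v/c = √(1 − γ⁻²) = √(1 − 0.0137837) = √0.9862163 = 0.9931.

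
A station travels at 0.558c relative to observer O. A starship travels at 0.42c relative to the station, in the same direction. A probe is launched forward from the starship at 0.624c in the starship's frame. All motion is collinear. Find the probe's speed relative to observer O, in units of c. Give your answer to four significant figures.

0.9477c

Compose velocities in two stages. Stage 1 (into S'): u₁ = (0.624+0.42)/(1+0.624×0.42) = 0.82721.
Stage 2 (into S): u = (0.82721+0.558)/(1+0.82721×0.558) = 0.94775, so the speed is 0.9477c.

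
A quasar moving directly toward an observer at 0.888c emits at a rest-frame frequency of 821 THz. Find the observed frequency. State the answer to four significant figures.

3371 THz

Relativistic Doppler (source moving toward): f_obs = f_src · √((1+β)/(1−β)).
With β = 0.888: factor = √(1.888/0.112) = 4.1057.
f_obs = 821 × 4.1057 = 3371 THz.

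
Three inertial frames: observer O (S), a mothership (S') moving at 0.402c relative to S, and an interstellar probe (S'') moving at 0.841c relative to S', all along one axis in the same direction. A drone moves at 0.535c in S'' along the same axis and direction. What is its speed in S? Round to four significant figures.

0.9779c

Compose velocities in two stages. Stage 1 (into S'): u₁ = (0.535+0.841)/(1+0.535×0.841) = 0.94901.
Stage 2 (into S): u = (0.94901+0.402)/(1+0.94901×0.402) = 0.97793, so the speed is 0.9779c.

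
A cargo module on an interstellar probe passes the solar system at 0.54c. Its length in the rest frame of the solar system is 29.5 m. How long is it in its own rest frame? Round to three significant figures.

γ = 1/√(1 − β²) = 1/√(1 − 0.2916) = 1/√0.7084 = 1/0.841665 = 1.1881.
Proper length: L₀ = γ·L = 1.1881 × 29.5 = 35.0 m.

35.0 m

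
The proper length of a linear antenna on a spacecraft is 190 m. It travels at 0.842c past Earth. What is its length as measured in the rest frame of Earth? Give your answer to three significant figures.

103 m

Lorentz factor: γ = (1 − 0.708964)^(−1/2) = 1.8536.
Along the direction of motion the measured length is L₀/γ = 190/1.8536 = 103 m.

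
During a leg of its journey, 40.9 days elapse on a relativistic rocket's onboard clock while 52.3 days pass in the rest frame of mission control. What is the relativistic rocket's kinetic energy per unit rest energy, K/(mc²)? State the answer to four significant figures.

From Δt = γΔτ: γ = 52.3/40.9 = 1.27873.
Since K = (γ−1)mc², K/(mc²) = 1.27873 − 1 = 0.2787.

0.2787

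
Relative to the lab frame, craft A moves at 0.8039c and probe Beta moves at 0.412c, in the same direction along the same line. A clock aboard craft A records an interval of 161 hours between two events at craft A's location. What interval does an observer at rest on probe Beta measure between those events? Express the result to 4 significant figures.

Speed of craft A in probe Beta's frame: u = (v_A − v_B)/(1 − v_A v_B/c²) = (0.8039 − 0.412)/(1 − 0.8039×0.412) = 0.3919/0.6687932 = 0.58598; |u| = 0.58598c.
At |u| = 0.58598c, γ = (1 − 0.343373)^(−1/2) = 1.2341.
The clock on craft A records proper time, so probe Beta measures Δt = γΔτ = 1.2341 × 161 = 198.7 hours.

198.7 hours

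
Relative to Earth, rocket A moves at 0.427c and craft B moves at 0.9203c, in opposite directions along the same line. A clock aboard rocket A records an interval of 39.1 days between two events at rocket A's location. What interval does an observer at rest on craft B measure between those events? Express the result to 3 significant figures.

Transform rocket A's velocity into craft B's frame: (0.427 + 0.9203)/(1 + 0.427·0.9203) = 1.3473/1.3929681, so the relative speed is 0.96722c.
γ for this relative speed: γ = 1/√(1 − 0.935515) = 3.938.
The clock on rocket A records proper time, so craft B measures Δt = γΔτ = 3.938 × 39.1 = 154 days.

154 days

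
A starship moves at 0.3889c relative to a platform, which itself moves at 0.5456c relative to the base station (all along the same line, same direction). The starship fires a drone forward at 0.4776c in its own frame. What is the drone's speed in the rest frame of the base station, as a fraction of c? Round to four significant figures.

Apply u = (u'+v)/(1+u'v) twice. Drone in the platform frame: (0.4776+0.3889)/(1+0.4776·0.3889) = 0.8665/1.18573864 = 0.73077c.
That velocity, transformed to the rest frame of the base station: (0.73077+0.5456)/(1+0.73077·0.5456) = 1.27637/1.398708112 = 0.91253c.

0.9125c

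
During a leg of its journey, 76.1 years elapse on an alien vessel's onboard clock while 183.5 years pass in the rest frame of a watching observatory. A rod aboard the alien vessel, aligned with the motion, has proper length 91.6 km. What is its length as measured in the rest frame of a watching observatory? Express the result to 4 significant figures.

γ = Δt/Δτ = 183.5/76.1 = 2.4113.
L = L₀/γ = 91.6/2.4113 = 37.99 km.

37.99 km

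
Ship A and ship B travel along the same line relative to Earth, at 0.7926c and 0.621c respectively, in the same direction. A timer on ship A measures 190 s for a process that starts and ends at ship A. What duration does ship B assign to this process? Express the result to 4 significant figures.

201.9 s

Speed of ship A in ship B's frame: u = (v_A − v_B)/(1 − v_A v_B/c²) = (0.7926 − 0.621)/(1 − 0.7926×0.621) = 0.1716/0.5077954 = 0.33793; |u| = 0.33793c.
γ for this relative speed: γ = 1/√(1 − 0.114197) = 1.0625.
Ship A's interval is proper; time dilation gives Δt_B = γΔτ = 1.0625 × 190 s = 201.9 s.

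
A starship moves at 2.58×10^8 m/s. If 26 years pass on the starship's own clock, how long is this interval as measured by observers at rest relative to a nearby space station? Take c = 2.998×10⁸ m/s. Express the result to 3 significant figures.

β = v/c = (2.58×10^8 m/s)/(2.998×10⁸ m/s) = 0.860574.
With β = 0.860574, γ = 1/√(1 − 0.860574²) = 1/√0.2594124 = 1.9634.
Time dilation: Δt = γ·Δτ = 1.9634 × 26 = 51.0 years.

51.0 years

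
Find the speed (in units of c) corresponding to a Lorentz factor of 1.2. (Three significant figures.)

0.553c

β = √(1 − 1/γ²) = √(1 − 1/1.44) = √0.305556 = 0.553.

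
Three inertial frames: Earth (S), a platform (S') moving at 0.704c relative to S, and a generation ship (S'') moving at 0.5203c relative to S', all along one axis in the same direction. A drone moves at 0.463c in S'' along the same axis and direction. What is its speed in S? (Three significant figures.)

0.961c

First combine the drone and generation ship (S''→S'): u₁ = (0.463 + 0.5203)/(1 + 0.463×0.5203) = 0.9833/1.2408989 = 0.79241.
Then combine with the platform (S'→S): u = (0.79241 + 0.704)/(1 + 0.79241×0.704) = 1.49641/1.55785664 = 0.96056.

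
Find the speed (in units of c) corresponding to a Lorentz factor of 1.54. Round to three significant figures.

0.760c

β = √(1 − 1/γ²) = √(1 − 1/2.3716) = √0.578344 = 0.760.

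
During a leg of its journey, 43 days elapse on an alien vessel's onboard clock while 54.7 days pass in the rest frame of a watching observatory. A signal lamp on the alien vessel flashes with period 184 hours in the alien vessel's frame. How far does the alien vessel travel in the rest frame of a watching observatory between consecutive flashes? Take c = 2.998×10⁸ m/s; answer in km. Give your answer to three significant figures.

The time-dilation ratio gives γ = 54.7/43 = 1.27209.
β = √(1 − 1/γ²) = 0.61809. Lab-frame period = γτ = 1.27209×184 hours = 234.06 hours. Distance = βc × γτ = 0.61809 × 2.998×10⁸ m/s × 842616 s = 1.5614×10^14 m = 1.56×10^11 km.

1.56×10^11 km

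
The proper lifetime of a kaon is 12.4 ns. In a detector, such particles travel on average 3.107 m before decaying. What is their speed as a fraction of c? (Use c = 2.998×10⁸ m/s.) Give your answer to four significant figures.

0.6413c

d = βγcτ ⇒ βγ = d/(cτ) = 3.107 m / (3.71752 m) = 0.83577.
β = (βγ)/√(1+(βγ)²) = 0.83577/√1.698511 = 0.6413.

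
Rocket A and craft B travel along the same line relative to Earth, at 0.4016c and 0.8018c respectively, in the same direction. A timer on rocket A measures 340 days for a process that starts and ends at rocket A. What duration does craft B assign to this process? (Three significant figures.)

421 days

The velocity of rocket A relative to craft B is (0.4016 − 0.8018)c / (1 − 0.4016×0.8018) = −0.59027c; relative speed 0.59027c.
γ for this relative speed: γ = 1/√(1 − 0.348419) = 1.2388.
Rocket A's interval is proper; time dilation gives Δt_B = γΔτ = 1.2388 × 340 days = 421 days.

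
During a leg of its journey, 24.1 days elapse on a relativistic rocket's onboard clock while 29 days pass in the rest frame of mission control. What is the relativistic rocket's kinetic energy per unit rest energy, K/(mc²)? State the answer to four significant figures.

0.2033

From Δt = γΔτ: γ = 29/24.1 = 1.20332.
Since K = (γ−1)mc², K/(mc²) = 1.20332 − 1 = 0.2033.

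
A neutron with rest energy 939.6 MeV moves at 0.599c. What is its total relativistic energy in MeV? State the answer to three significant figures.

1170 MeV

Lorentz factor: γ = (1 − 0.358801)^(−1/2) = 1.2488.
Total energy: E = γmc² = 1.2488 × 939.6 MeV = 1170 MeV.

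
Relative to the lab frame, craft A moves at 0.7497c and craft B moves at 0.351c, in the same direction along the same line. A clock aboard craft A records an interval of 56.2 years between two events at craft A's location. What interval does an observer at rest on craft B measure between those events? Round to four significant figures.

66.83 years

The velocity of craft A relative to craft B is (0.7497 − 0.351)c / (1 − 0.7497×0.351) = 0.54108c; relative speed 0.54108c.
γ for this relative speed: γ = 1/√(1 − 0.292768) = 1.1891.
The clock on craft A records proper time, so craft B measures Δt = γΔτ = 1.1891 × 56.2 = 66.83 years.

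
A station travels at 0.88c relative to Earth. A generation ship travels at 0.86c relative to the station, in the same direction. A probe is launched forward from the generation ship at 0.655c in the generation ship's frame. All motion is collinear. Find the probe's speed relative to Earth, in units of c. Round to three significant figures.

Compose velocities in two stages. Stage 1 (into S'): u₁ = (0.655+0.86)/(1+0.655×0.86) = 0.9691.
Stage 2 (into S): u = (0.9691+0.88)/(1+0.9691×0.88) = 0.998, so the speed is 0.998c.

0.998c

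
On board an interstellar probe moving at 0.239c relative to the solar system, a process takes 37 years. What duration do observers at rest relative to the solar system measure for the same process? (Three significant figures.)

With β = 0.239, γ = 1/√(1 − 0.239²) = 1/√0.942879 = 1.0298.
The onboard clock measures proper time, so the interval in the rest frame of the solar system is dilated: Δt = γ·Δτ = 1.0298 × 37 years = 38.1 years.

38.1 years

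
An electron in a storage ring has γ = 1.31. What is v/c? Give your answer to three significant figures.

β = √(1 − 1/γ²) = √(1 − 1/1.7161) = √0.417283 = 0.646.

0.646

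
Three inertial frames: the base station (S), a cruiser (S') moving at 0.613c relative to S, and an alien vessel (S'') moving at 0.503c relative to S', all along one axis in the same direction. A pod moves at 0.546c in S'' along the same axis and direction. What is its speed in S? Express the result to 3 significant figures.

0.954c

First combine the pod and alien vessel (S''→S'): u₁ = (0.546 + 0.503)/(1 + 0.546×0.503) = 1.049/1.274638 = 0.82298.
Then combine with the cruiser (S'→S): u = (0.82298 + 0.613)/(1 + 0.82298×0.613) = 1.43598/1.50448674 = 0.95447.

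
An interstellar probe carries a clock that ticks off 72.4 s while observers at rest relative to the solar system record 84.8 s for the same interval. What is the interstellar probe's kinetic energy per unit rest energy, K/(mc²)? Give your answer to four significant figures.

The time-dilation ratio gives γ = 84.8/72.4 = 1.17127.
K/(mc²) = γ − 1 = 1.17127 − 1 = 0.1713.

0.1713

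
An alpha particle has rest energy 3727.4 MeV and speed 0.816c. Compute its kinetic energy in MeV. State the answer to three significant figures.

γ = 1/√(1 − β²) = 1/√(1 − 0.665856) = 1/√0.334144 = 1/0.578052 = 1.72995.
Kinetic energy: K = (γ − 1)mc² = (1.72995 − 1) × 3727.4 MeV = 0.72995 × 3727.4 = 2720 MeV.

2720 MeV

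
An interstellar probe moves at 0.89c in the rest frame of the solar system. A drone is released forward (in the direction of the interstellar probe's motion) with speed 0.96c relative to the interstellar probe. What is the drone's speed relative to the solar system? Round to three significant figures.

Relativistic velocity addition: u = (u' + v)/(1 + u'v/c²), with u' = 0.96c and v = 0.89c.
Numerator: 0.96 + 0.89 = 1.85. Denominator: 1 + (0.96)(0.89) = 1.8544.
u = 1.85/1.8544 = 0.99763, so the speed is 0.998c.

0.998c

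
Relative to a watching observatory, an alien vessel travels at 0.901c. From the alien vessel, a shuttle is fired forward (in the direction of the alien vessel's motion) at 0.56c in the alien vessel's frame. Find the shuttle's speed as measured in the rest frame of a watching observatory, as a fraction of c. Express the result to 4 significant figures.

0.9710c

In units of c, u = (u' + v)/(1 + u'v) with u' = 0.56 and v = 0.901.
Numerator: 0.56 + 0.901 = 1.461. Denominator: 1 + (0.56)(0.901) = 1.50456.
u = 1.461/1.50456 = 0.97105, so the speed is 0.9710c.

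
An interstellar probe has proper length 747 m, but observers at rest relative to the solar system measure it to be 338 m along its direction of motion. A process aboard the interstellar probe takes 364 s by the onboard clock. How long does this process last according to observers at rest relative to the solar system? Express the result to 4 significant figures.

From L = L₀/γ: γ = 747/338 = 2.21006.
The same γ dilates the second interval: 2.21006 × 364 s = 804.5 s.

804.5 s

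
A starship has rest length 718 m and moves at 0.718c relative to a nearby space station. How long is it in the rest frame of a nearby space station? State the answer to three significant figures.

500 m

β² = 0.515524, so γ = 1/√0.484476 = 1.4367.
Length contraction: L = L₀/γ = 718/1.4367 = 500 m.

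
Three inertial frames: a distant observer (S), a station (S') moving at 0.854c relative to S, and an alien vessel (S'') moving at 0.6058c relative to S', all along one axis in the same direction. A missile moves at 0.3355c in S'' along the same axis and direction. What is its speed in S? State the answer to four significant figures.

Apply u = (u'+v)/(1+u'v) twice. Missile in the station frame: (0.3355+0.6058)/(1+0.3355·0.6058) = 0.9413/1.2032459 = 0.7823c.
That velocity, transformed to the rest frame of a distant observer: (0.7823+0.854)/(1+0.7823·0.854) = 1.6363/1.6680842 = 0.98095c.

0.9809c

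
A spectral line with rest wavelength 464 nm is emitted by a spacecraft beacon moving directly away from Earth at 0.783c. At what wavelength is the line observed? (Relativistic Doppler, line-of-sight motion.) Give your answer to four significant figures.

1330 nm

Relativistic Doppler for wavelength: λ_obs = λ_src · √((1+β)/(1−β)).
With β = 0.783: factor = √(1.783/0.217) = 2.8665.
λ_obs = 464 × 2.8665 = 1330 nm.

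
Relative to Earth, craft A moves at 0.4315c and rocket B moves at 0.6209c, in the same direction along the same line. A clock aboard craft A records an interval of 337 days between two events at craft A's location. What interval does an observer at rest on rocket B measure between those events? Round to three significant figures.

Speed of craft A in rocket B's frame: u = (v_A − v_B)/(1 − v_A v_B/c²) = (0.4315 − 0.6209)/(1 − 0.4315×0.6209) = −0.1894/0.73208165 = −0.25871; |u| = 0.25871c.
At |u| = 0.25871c, γ = (1 − 0.0669309)^(−1/2) = 1.0352.
The clock on craft A records proper time, so rocket B measures Δt = γΔτ = 1.0352 × 337 = 349 days.

349 days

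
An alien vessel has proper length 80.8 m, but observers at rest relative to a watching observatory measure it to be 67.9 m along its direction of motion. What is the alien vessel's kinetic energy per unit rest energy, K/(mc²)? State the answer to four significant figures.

0.1900

Length contraction gives γ = L₀/L = 80.8/67.9 = 1.18999.
Since K = (γ−1)mc², K/(mc²) = 1.18999 − 1 = 0.1900.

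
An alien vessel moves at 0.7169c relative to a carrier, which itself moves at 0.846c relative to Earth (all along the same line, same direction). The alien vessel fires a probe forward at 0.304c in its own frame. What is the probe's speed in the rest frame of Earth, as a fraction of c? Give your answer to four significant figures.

0.9854c

Compose velocities in two stages. Stage 1 (into S'): u₁ = (0.304+0.7169)/(1+0.304×0.7169) = 0.83822.
Stage 2 (into S): u = (0.83822+0.846)/(1+0.83822×0.846) = 0.98542, so the speed is 0.9854c.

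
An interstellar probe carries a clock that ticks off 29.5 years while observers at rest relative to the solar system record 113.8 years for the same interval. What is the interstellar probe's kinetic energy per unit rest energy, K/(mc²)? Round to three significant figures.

2.86

From Δt = γΔτ: γ = 113.8/29.5 = 3.85763.
K/(mc²) = γ − 1 = 3.85763 − 1 = 2.86.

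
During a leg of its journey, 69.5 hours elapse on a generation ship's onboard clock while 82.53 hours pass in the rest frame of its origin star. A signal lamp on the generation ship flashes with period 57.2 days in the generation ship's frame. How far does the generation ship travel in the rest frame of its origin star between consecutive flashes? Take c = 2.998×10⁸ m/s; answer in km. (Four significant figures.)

From Δt = γΔτ: γ = 82.53/69.5 = 1.18748.
β = √(1 − 1/γ²) = 0.53929. Lab-frame period = γτ = 1.18748×57.2 days = 67.924 days. Distance = βc × γτ = 0.53929 × 2.998×10⁸ m/s × 5868633.6 s = 9.4884×10^14 m = 9.488×10^11 km.

9.488×10^11 km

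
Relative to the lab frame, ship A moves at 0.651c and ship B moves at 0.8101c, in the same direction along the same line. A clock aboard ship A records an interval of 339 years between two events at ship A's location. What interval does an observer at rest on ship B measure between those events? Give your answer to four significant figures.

360.0 years

Speed of ship A in ship B's frame: u = (v_A − v_B)/(1 − v_A v_B/c²) = (0.651 − 0.8101)/(1 − 0.651×0.8101) = −0.1591/0.4726249 = −0.33663; |u| = 0.33663c.
γ for this relative speed: γ = 1/√(1 − 0.11332) = 1.062.
The clock on ship A records proper time, so ship B measures Δt = γΔτ = 1.062 × 339 = 360.0 years.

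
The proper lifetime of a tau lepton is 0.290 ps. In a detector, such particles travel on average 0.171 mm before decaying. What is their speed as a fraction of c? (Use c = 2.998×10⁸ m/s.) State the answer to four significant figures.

0.8914c

Let x = d/(cτ) = 1.710×10^-4 m / (2.998×10⁸ m/s × 2.900×10^-13 s) = 1.9668. Since d = βγcτ, x = βγ = β/√(1−β²).
Solving: β² = x²/(1+x²) = 3.8683/4.8683 = 0.794589, so β = 0.8914.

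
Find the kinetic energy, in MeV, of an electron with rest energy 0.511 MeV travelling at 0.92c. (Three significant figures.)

0.793 MeV

Lorentz factor: γ = (1 − 0.8464)^(−1/2) = 2.5516.
Kinetic energy: K = (γ − 1)mc² = (2.5516 − 1) × 0.511 MeV = 1.5516 × 0.511 = 0.793 MeV.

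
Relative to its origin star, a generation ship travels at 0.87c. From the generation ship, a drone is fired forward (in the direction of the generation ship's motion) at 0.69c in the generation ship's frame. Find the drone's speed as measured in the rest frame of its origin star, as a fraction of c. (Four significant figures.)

0.9748c

In units of c, u = (u' + v)/(1 + u'v) with u' = 0.69 and v = 0.87.
Numerator: 0.69 + 0.87 = 1.56. Denominator: 1 + (0.69)(0.87) = 1.6003.
u = 1.56/1.6003 = 0.97482, so the speed is 0.9748c.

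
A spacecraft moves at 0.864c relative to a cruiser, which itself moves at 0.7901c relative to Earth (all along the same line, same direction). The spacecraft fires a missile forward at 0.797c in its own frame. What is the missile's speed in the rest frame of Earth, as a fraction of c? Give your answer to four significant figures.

0.9981c

Compose velocities in two stages. Stage 1 (into S'): u₁ = (0.797+0.864)/(1+0.797×0.864) = 0.98365.
Stage 2 (into S): u = (0.98365+0.7901)/(1+0.98365×0.7901) = 0.99807, so the speed is 0.9981c.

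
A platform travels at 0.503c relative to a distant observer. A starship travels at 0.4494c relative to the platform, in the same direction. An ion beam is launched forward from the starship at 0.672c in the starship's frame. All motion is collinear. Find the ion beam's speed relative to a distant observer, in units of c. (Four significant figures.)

Compose velocities in two stages. Stage 1 (into S'): u₁ = (0.672+0.4494)/(1+0.672×0.4494) = 0.86129.
Stage 2 (into S): u = (0.86129+0.503)/(1+0.86129×0.503) = 0.9519, so the speed is 0.9519c.

0.9519c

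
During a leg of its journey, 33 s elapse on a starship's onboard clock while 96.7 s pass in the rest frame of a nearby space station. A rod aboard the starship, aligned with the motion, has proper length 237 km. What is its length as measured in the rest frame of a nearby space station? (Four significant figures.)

80.88 km

The time-dilation ratio gives γ = 96.7/33 = 2.9303.
L = L₀/γ = 237/2.9303 = 80.88 km.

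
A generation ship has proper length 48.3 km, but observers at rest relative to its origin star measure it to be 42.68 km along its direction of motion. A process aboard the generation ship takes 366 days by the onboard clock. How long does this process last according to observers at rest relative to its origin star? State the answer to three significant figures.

γ = L₀/L = 48.3/42.68 = 1.13168.
The same γ dilates the second interval: 1.13168 × 366 days = 414 days.

414 days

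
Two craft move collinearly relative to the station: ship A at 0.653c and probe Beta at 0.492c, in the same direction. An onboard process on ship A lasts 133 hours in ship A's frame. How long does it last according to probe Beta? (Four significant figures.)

Speed of ship A in probe Beta's frame: u = (v_A − v_B)/(1 − v_A v_B/c²) = (0.653 − 0.492)/(1 − 0.653×0.492) = 0.161/0.678724 = 0.23721; |u| = 0.23721c.
At |u| = 0.23721c, γ = (1 − 0.0562686)^(−1/2) = 1.0294.
The clock on ship A records proper time, so probe Beta measures Δt = γΔτ = 1.0294 × 133 = 136.9 hours.

136.9 hours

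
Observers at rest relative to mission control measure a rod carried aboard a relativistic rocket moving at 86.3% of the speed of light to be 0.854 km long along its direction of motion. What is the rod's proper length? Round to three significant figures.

1.69 km

γ = 1/√(1 − β²) = 1/√(1 − 0.744769) = 1/√0.255231 = 1/0.505204 = 1.9794.
Proper length: L₀ = γ·L = 1.9794 × 0.854 = 1.69 km.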